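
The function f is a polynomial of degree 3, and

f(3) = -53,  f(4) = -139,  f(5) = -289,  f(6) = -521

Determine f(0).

1

Write f(n) = an³ + bn² + cn + d; the 4 given values yield a linear system in the 4 coefficients.
Solving, f(n) = -3n³ + 4n² - 3n + 1.
Then f(0) = 1.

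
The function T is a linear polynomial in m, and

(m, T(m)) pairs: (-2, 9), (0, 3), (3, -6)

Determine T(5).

-12

Write T(m) = am + b; the 3 given values yield a linear system in the 2 coefficients.
Solving, T(m) = -3m + 3.
Then T(5) = -12.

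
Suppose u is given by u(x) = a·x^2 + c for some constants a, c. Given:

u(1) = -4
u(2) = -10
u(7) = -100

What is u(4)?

-34

From u(1) = -4 and u(2) = -10: 1a + c = -4 and 4a + c = -10.
Subtracting: 3a = -6, so a = -2; then c = -4 − (-2)·1 = -2.
So u(x) = -2x² − 2, and u(4) = -34.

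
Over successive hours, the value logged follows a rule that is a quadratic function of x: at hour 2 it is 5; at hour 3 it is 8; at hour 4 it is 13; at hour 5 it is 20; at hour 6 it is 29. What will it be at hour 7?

40

Write the value at x as P(x).
First differences: 3, 5, 7, 9. Second differences: 2, 2, 2.
Level-2 differences are constant, so P has degree 2.
Fitting a degree-2 polynomial gives P(x) = x² - 2x + 5.
Then P(7) = 40.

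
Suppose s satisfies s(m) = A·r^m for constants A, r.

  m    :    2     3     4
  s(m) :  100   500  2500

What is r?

5

Consecutive ratio: 500/100 = 5, and 2500/500 = 5, so r = 5.
Then A·5^2 = 100 gives A = 4, and s(m) = 4·5^m.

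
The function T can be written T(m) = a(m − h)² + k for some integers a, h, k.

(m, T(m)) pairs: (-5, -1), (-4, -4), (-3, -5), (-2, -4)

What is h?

First differences -3, -1, 1; second difference 2 = 2a, so a = 1.
Expanding, the m-coefficient is −2ah = -2h; matching it to the data gives h = -3, and then k = -5.
So T(m) = 1(m + 3)² − 5.
Hence h = -3.

-3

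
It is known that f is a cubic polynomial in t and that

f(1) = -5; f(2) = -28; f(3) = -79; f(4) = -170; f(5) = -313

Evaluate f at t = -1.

5

Write f(t) = at³ + bt² + ct + d; the 5 given values yield a linear system in the 4 coefficients.
Solving, f(t) = -2t³ - 2t² - 3t + 2.
Then f(-1) = 5.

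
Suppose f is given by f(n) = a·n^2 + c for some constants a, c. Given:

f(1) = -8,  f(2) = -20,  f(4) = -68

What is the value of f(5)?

From f(1) = -8 and f(2) = -20: 1a + c = -8 and 4a + c = -20.
Subtracting: 3a = -12, so a = -4; then c = -8 − (-4)·1 = -4.
So f(n) = -4n² − 4, and f(5) = -104.

-104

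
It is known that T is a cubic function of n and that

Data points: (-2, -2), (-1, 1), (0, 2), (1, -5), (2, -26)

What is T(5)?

-233

First differences: 3, 1, -7, -21. Second differences: -2, -8, -14. Third differences: -6, -6.
Level-3 differences are constant, so T has degree 3.
Fitting a degree-3 polynomial gives T(n) = -n³ - 4n² - 2n + 2.
Then T(5) = -233.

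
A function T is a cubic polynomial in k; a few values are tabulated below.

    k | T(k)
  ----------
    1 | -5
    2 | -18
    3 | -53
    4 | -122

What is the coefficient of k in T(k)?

Write T(k) = ak³ + bk² + ck + d; the 4 given values yield a linear system in the 4 coefficients.
Solving, T(k) = -2k³ + k² - 2k - 2.
The coefficient of k is -2.

-2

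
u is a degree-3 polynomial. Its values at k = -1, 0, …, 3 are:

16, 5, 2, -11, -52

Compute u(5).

-290

Write u(k) = ak³ + bk² + ck + d; the 5 given values yield a linear system in the 4 coefficients.
Solving, u(k) = -3k³ + 4k² - 4k + 5.
Then u(5) = -290.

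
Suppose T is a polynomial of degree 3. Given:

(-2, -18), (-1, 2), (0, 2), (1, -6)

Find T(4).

Write T(m) = am³ + bm² + cm + d; the 4 given values yield a linear system in the 4 coefficients.
Solving, T(m) = 2m³ - 4m² - 6m + 2.
Then T(4) = 42.

42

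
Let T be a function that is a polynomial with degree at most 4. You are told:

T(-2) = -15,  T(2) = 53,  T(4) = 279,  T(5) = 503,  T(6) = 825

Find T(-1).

-1

Write T(n) = an^4 + bn³ + cn² + dn + e; the 5 given values yield a linear system in the 5 coefficients.
Solving, the leading coefficient vanishes, and T(n) = 3n³ + 4n² + 5n + 3.
Then T(-1) = -1.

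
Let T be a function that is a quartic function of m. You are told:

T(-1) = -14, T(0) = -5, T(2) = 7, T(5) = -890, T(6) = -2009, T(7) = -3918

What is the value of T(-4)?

Write T(m) = am^4 + bm³ + cm² + dm + e; the 6 given values yield a linear system in the 5 coefficients.
Solving, T(m) = -2m^4 + 2m³ + 3m² + 8m - 5.
Then T(-4) = -629.

-629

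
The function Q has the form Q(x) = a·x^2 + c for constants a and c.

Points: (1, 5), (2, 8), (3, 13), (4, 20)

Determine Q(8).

68

From Q(1) = 5 and Q(2) = 8: 1a + c = 5 and 4a + c = 8.
Subtracting: 3a = 3, so a = 1; then c = 5 − 1·1 = 4.
So Q(x) = 1x² + 4, and Q(8) = 68.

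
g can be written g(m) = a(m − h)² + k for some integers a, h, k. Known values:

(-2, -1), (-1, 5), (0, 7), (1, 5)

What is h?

First differences 6, 2, -2; second difference -4 = 2a, so a = -2.
Expanding, the m-coefficient is −2ah = 4h; matching it to the data gives h = 0, and then k = 7.
So g(m) = -2(m + 0)² + 7.
Hence h = 0.

0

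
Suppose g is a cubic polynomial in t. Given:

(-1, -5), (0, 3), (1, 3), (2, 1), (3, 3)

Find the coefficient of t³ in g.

First differences: 8, 0, -2, 2. Second differences: -8, -2, 4. Third differences: 6, 6.
Level-3 differences are constant, so g has degree 3.
Fitting a degree-3 polynomial gives g(t) = t³ - 4t² + 3t + 3.
The coefficient of t³ is 1.

1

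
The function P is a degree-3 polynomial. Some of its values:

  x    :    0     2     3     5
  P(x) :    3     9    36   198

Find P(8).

891

Write P(x) = ax³ + bx² + cx + d; the 4 given values yield a linear system in the 4 coefficients.
Solving, P(x) = 2x³ - 2x² - x + 3.
Then P(8) = 891.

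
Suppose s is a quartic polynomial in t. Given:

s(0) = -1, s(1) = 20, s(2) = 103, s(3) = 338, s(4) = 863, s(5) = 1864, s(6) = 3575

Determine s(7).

Write s(t) = at^4 + bt³ + ct² + dt + e; the 7 given values yield a linear system in the 5 coefficients.
Solving, s(t) = 2t^4 + 3t³ + 8t² + 8t - 1.
Then s(7) = 6278.

6278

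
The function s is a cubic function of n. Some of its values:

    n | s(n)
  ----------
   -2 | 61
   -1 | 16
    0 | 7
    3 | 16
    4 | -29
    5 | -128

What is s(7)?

Write s(n) = an³ + bn² + cn + d; the 6 given values yield a linear system in the 4 coefficients.
Solving, s(n) = -3n³ + 9n² + 3n + 7.
Then s(7) = -560.

-560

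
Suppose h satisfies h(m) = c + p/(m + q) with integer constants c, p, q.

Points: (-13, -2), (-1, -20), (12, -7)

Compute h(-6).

(h(m) − c)(m + q) = p for each data point; the three points give a linear system in c and q, then p follows.
Solving: c = -5, q = 3, p = -30, so h(m) = -5 − 30/(m + 3).
Then h(-6) = -5 − 30/(-3) = 5.

5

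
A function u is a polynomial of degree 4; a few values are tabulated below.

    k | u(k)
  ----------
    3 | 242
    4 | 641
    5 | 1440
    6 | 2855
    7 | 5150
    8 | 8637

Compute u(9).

13676

Write u(k) = ak^4 + bk³ + ck² + dk + e; the 6 given values yield a linear system in the 5 coefficients.
Solving, u(k) = 2k^4 + 6k² + 7k + 5.
Then u(9) = 13676.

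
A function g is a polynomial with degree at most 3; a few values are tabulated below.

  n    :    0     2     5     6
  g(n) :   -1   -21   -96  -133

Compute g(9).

-280

Write g(n) = an³ + bn² + cn + d; the 4 given values yield a linear system in the 4 coefficients.
Solving, the leading coefficient vanishes, and g(n) = -3n² - 4n - 1.
Then g(9) = -280.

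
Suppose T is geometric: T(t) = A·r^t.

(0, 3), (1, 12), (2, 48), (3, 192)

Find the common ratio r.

4

Consecutive ratio: 12/3 = 4, and 48/12 = 4, so r = 4.
Then A·4^0 = 3 gives A = 3, and T(t) = 3·4^t.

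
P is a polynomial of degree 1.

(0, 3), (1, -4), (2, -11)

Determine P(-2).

17

Write P(m) = am + b; the 3 given values yield a linear system in the 2 coefficients.
Solving, P(m) = -7m + 3.
Then P(-2) = 17.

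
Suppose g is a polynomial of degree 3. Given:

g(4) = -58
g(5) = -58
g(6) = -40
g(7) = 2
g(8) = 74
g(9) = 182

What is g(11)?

First differences: 0, 18, 42, 72, 108. Second differences: 18, 24, 30, 36. Third differences: 6, 6, 6.
Level-3 differences are constant, so g has degree 3.
Fitting a degree-3 polynomial gives g(x) = x³ - 6x² - 7x + 2.
Then g(11) = 530.

530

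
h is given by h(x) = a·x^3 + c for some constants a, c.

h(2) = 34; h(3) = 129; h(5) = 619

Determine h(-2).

From h(2) = 34 and h(3) = 129: 8a + c = 34 and 27a + c = 129.
Subtracting: 19a = 95, so a = 5; then c = 34 − 5·8 = -6.
So h(x) = 5x³ − 6, and h(-2) = -46.

-46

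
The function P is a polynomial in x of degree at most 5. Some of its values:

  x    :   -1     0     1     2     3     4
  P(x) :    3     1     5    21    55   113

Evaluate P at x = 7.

First differences: -2, 4, 16, 34, 58. Second differences: 6, 12, 18, 24. Third differences: 6, 6, 6.
Level-3 differences are constant, so P has degree 3.
Fitting a degree-3 polynomial gives P(x) = x³ + 3x² + 1.
Then P(7) = 491.

491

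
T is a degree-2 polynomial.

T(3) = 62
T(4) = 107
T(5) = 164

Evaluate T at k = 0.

Write T(k) = ak² + bk + c; the 3 given values yield a linear system in the 3 coefficients.
Solving, T(k) = 6k² + 3k - 1.
Then T(0) = -1.

-1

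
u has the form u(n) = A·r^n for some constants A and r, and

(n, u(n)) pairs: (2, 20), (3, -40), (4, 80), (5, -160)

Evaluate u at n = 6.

320

Consecutive ratio: -40/20 = -2, and 80/(-40) = -2, so r = -2.
Then A·(-2)^2 = 20 gives A = 5, and u(n) = 5·(-2)^n.
u(6) = 5·(-2)^6 = 320.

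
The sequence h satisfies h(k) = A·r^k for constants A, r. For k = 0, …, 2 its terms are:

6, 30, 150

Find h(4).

3750

Consecutive ratio: 30/6 = 5, and 150/30 = 5, so r = 5.
Then A·5^0 = 6 gives A = 6, and h(k) = 6·5^k.
h(4) = 6·5^4 = 3750.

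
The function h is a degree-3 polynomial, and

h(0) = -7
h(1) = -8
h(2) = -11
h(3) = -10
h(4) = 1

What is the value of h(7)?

Write h(k) = ak³ + bk² + ck + d; the 5 given values yield a linear system in the 4 coefficients.
Solving, h(k) = k³ - 4k² + 2k - 7.
Then h(7) = 154.

154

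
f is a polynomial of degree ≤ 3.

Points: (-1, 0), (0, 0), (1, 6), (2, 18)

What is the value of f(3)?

First differences: 0, 6, 12. Second differences: 6, 6.
Level-2 differences are constant, so f has degree 2.
Fitting a degree-2 polynomial gives f(n) = 3n² + 3n.
Then f(3) = 36.

36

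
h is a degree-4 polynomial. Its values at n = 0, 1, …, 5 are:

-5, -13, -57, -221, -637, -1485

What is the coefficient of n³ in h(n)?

First differences: -8, -44, -164, -416, -848. Second differences: -36, -120, -252, -432. Third differences: -84, -132, -180. Fourth differences: -48, -48.
Level-4 differences are constant, so h has degree 4.
Fitting a degree-4 polynomial gives h(n) = -2n^4 - 2n³ + 2n² - 6n - 5.
The coefficient of n³ is -2.

-2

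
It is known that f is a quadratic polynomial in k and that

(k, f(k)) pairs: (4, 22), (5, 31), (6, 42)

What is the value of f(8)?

Write f(k) = ak² + bk + c; the 3 given values yield a linear system in the 3 coefficients.
Solving, f(k) = k² + 6.
Then f(8) = 70.

70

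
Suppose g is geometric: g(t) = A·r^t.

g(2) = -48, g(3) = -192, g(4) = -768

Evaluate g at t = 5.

Consecutive ratio: -192/(-48) = 4, and -768/(-192) = 4, so r = 4.
Then A·4^2 = -48 gives A = -3, and g(t) = -3·4^t.
g(5) = -3·4^5 = -3072.

-3072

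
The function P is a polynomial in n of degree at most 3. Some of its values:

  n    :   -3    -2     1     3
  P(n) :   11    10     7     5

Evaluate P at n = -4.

12

Write P(n) = an³ + bn² + cn + d; the 4 given values yield a linear system in the 4 coefficients.
Solving, the top 2 coefficients vanish, and P(n) = -n + 8.
Then P(-4) = 12.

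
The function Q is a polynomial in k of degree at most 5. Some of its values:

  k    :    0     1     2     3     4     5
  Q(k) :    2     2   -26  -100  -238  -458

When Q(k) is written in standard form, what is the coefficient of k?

First differences: 0, -28, -74, -138, -220. Second differences: -28, -46, -64, -82. Third differences: -18, -18, -18.
Level-3 differences are constant, so Q has degree 3.
Fitting a degree-3 polynomial gives Q(k) = -3k³ - 5k² + 8k + 2.
The coefficient of k is 8.

8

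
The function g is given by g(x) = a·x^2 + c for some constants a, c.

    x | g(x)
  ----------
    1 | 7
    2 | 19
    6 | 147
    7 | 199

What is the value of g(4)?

67

From g(1) = 7 and g(2) = 19: 1a + c = 7 and 4a + c = 19.
Subtracting: 3a = 12, so a = 4; then c = 7 − 4·1 = 3.
So g(x) = 4x² + 3, and g(4) = 67.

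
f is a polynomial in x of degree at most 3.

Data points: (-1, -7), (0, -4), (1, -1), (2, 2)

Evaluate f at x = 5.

11

Write f(x) = ax³ + bx² + cx + d; the 4 given values yield a linear system in the 4 coefficients.
Solving, the top 2 coefficients vanish, and f(x) = 3x - 4.
Then f(5) = 11.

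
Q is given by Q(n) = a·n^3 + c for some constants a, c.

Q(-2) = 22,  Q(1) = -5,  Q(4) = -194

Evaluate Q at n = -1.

From Q(-2) = 22 and Q(1) = -5: -8a + c = 22 and 1a + c = -5.
Subtracting: 9a = -27, so a = -3; then c = 22 − (-3)·(-8) = -2.
So Q(n) = -3n³ − 2, and Q(-1) = 1.

1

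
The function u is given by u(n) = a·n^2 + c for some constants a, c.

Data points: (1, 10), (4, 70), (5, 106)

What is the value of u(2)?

22

From u(1) = 10 and u(4) = 70: 1a + c = 10 and 16a + c = 70.
Subtracting: 15a = 60, so a = 4; then c = 10 − 4·1 = 6.
So u(n) = 4n² + 6, and u(2) = 22.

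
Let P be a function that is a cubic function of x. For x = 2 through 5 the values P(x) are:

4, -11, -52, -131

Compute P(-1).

13

Write P(x) = ax³ + bx² + cx + d; the 4 given values yield a linear system in the 4 coefficients.
Solving, P(x) = -2x³ + 5x² - 2x + 4.
Then P(-1) = 13.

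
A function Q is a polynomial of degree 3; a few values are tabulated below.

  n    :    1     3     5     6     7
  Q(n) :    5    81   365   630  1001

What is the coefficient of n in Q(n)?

Write Q(n) = an³ + bn² + cn + d; the 5 given values yield a linear system in the 4 coefficients.
Solving, Q(n) = 3n³ - n² + 3n.
The coefficient of n is 3.

3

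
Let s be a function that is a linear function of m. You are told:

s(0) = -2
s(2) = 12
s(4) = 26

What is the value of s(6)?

Write s(m) = am + b; the 3 given values yield a linear system in the 2 coefficients.
Solving, s(m) = 7m - 2.
Then s(6) = 40.

40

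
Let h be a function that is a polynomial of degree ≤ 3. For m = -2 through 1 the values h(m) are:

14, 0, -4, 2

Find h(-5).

First differences: -14, -4, 6. Second differences: 10, 10.
Level-2 differences are constant, so h has degree 2.
Fitting a degree-2 polynomial gives h(m) = 5m² + m - 4.
Then h(-5) = 116.

116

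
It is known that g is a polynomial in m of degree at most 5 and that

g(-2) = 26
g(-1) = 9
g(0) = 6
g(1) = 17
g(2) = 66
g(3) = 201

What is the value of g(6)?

First differences: -17, -3, 11, 49, 135. Second differences: 14, 14, 38, 86. Third differences: 0, 24, 48. Fourth differences: 24, 24.
Level-4 differences are constant, so g has degree 4.
Fitting a degree-4 polynomial gives g(m) = m^4 + 2m³ + 6m² + 2m + 6.
Then g(6) = 1962.

1962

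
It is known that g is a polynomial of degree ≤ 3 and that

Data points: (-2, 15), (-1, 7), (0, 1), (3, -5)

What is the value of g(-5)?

Write g(x) = ax³ + bx² + cx + d; the 4 given values yield a linear system in the 4 coefficients.
Solving, the leading coefficient vanishes, and g(x) = x² - 5x + 1.
Then g(-5) = 51.

51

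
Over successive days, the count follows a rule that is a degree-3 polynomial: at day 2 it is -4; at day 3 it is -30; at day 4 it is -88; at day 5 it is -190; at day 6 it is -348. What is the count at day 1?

Write the value at n as Q(n).
First differences: -26, -58, -102, -158. Second differences: -32, -44, -56. Third differences: -12, -12.
Level-3 differences are constant, so Q has degree 3.
Fitting a degree-3 polynomial gives Q(n) = -2n³ + 2n² + 2n.
Then Q(1) = 2.

2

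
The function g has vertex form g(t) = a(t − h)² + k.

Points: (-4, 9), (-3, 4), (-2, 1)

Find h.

First differences -5, -3; second difference 2 = 2a, so a = 1.
Expanding, the t-coefficient is −2ah = -2h; matching it to the data gives h = -1, and then k = 0.
So g(t) = 1(t + 1)² + 0.
Hence h = -1.

-1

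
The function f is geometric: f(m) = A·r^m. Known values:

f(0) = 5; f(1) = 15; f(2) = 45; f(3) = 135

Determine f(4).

Consecutive ratio: 15/5 = 3, and 45/15 = 3, so r = 3.
Then A·3^0 = 5 gives A = 5, and f(m) = 5·3^m.
f(4) = 5·3^4 = 405.

405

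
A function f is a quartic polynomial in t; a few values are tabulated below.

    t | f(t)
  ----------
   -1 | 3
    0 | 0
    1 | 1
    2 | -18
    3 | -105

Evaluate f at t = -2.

10

Write f(t) = at^4 + bt³ + ct² + dt + e; the 5 given values yield a linear system in the 5 coefficients.
Solving, f(t) = -t^4 - 2t³ + 3t² + t.
Then f(-2) = 10.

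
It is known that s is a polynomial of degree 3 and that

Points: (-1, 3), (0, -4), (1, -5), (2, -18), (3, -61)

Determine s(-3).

First differences: -7, -1, -13, -43. Second differences: 6, -12, -30. Third differences: -18, -18.
Level-3 differences are constant, so s has degree 3.
Fitting a degree-3 polynomial gives s(n) = -3n³ + 3n² - n - 4.
Then s(-3) = 107.

107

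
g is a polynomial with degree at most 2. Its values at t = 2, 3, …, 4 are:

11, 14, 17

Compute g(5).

First differences: 3, 3.
Level-1 differences are constant, so g has degree 1.
Fitting a degree-1 polynomial gives g(t) = 3t + 5.
Then g(5) = 20.

20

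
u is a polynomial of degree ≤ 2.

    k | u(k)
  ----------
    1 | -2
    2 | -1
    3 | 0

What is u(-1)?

First differences: 1, 1.
Level-1 differences are constant, so u has degree 1.
Fitting a degree-1 polynomial gives u(k) = k - 3.
Then u(-1) = -4.

-4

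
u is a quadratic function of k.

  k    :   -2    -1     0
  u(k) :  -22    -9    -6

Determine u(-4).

Write u(k) = ak² + bk + c; the 3 given values yield a linear system in the 3 coefficients.
Solving, u(k) = -5k² - 2k - 6.
Then u(-4) = -78.

-78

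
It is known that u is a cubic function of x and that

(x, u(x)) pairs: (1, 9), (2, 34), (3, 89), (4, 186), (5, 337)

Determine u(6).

554

First differences: 25, 55, 97, 151. Second differences: 30, 42, 54. Third differences: 12, 12.
Level-3 differences are constant, so u has degree 3.
Fitting a degree-3 polynomial gives u(x) = 2x³ + 3x² + 2x + 2.
Then u(6) = 554.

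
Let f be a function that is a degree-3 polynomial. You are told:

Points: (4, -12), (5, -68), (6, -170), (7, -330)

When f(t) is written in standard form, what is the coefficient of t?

3

Write f(t) = at³ + bt² + ct + d; the 4 given values yield a linear system in the 4 coefficients.
Solving, f(t) = -2t³ + 7t² + 3t - 8.
The coefficient of t is 3.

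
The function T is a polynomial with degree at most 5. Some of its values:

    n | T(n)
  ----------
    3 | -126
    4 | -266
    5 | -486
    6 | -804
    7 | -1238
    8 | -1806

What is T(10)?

Write T(n) = an^5 + bn^4 + cn³ + dn² + en + p; the 6 given values yield a linear system in the 6 coefficients.
Solving, the top 2 coefficients vanish, and T(n) = -3n³ - 4n² - n - 6.
Then T(10) = -3416.

-3416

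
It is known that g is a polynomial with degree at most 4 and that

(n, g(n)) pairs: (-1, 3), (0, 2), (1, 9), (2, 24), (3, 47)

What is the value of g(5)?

First differences: -1, 7, 15, 23. Second differences: 8, 8, 8.
Level-2 differences are constant, so g has degree 2.
Fitting a degree-2 polynomial gives g(n) = 4n² + 3n + 2.
Then g(5) = 117.

117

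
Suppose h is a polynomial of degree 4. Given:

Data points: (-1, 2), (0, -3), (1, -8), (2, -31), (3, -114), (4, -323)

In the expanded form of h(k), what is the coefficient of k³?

-1

First differences: -5, -5, -23, -83, -209. Second differences: 0, -18, -60, -126. Third differences: -18, -42, -66. Fourth differences: -24, -24.
Level-4 differences are constant, so h has degree 4.
Fitting a degree-4 polynomial gives h(k) = -k^4 - k³ + k² - 4k - 3.
The coefficient of k³ is -1.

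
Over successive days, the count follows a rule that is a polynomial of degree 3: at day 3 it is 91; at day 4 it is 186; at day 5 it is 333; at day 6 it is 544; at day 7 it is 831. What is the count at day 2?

Write the value at m as g(m).
First differences: 95, 147, 211, 287. Second differences: 52, 64, 76. Third differences: 12, 12.
Level-3 differences are constant, so g has degree 3.
Fitting a degree-3 polynomial gives g(m) = 2m³ + 2m² + 7m - 2.
Then g(2) = 36.

36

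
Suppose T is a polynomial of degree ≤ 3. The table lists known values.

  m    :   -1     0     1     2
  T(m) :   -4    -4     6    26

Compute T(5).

146

First differences: 0, 10, 20. Second differences: 10, 10.
Level-2 differences are constant, so T has degree 2.
Fitting a degree-2 polynomial gives T(m) = 5m² + 5m - 4.
Then T(5) = 146.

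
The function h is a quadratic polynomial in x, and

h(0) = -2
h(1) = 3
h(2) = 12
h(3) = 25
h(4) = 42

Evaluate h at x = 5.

63

First differences: 5, 9, 13, 17. Second differences: 4, 4, 4.
Level-2 differences are constant, so h has degree 2.
Extending the table by one column gives the next first difference 21, so h(5) = 42 + 21 = 63.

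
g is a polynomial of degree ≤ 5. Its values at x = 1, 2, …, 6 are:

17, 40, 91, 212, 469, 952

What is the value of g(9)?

5017

First differences: 23, 51, 121, 257, 483. Second differences: 28, 70, 136, 226. Third differences: 42, 66, 90. Fourth differences: 24, 24.
Level-4 differences are constant, so g has degree 4.
Fitting a degree-4 polynomial gives g(x) = x^4 - 3x³ + 7x² + 8x + 4.
Then g(9) = 5017.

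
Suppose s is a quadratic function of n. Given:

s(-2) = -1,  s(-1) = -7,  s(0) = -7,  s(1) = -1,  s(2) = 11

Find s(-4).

29

First differences: -6, 0, 6, 12. Second differences: 6, 6, 6.
Level-2 differences are constant, so s has degree 2.
Fitting a degree-2 polynomial gives s(n) = 3n² + 3n - 7.
Then s(-4) = 29.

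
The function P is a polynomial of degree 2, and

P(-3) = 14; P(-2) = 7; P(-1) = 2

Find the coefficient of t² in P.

1

Write P(t) = at² + bt + c; the 3 given values yield a linear system in the 3 coefficients.
Solving, P(t) = t² - 2t - 1.
The coefficient of t² is 1.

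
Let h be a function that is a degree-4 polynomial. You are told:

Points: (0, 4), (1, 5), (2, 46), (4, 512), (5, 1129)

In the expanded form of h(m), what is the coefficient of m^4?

Write h(m) = am^4 + bm³ + cm² + dm + e; the 5 given values yield a linear system in the 5 coefficients.
Solving, h(m) = m^4 + 4m³ + m² - 5m + 4.
The coefficient of m^4 is 1.

1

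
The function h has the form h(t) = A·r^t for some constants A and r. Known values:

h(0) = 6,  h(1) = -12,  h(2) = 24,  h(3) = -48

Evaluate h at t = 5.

Consecutive ratio: -12/6 = -2, and 24/(-12) = -2, so r = -2.
Then A·(-2)^0 = 6 gives A = 6, and h(t) = 6·(-2)^t.
h(5) = 6·(-2)^5 = -192.

-192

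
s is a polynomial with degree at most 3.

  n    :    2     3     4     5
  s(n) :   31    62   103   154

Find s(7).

First differences: 31, 41, 51. Second differences: 10, 10.
Level-2 differences are constant, so s has degree 2.
Fitting a degree-2 polynomial gives s(n) = 5n² + 6n - 1.
Then s(7) = 286.

286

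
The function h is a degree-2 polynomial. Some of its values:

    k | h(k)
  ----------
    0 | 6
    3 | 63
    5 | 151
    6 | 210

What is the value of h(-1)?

7

Write h(k) = ak² + bk + c; the 4 given values yield a linear system in the 3 coefficients.
Solving, h(k) = 5k² + 4k + 6.
Then h(-1) = 7.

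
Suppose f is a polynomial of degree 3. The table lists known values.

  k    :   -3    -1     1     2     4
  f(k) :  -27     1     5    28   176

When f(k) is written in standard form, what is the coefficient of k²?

3

Write f(k) = ak³ + bk² + ck + d; the 5 given values yield a linear system in the 4 coefficients.
Solving, f(k) = 2k³ + 3k².
The coefficient of k² is 3.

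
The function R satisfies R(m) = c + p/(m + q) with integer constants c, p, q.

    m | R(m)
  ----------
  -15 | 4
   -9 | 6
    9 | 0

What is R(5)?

(R(m) − c)(m + q) = p for each data point; the three points give a linear system in c and q, then p follows.
Solving: c = 2, q = 3, p = -24, so R(m) = 2 − 24/(m + 3).
Then R(5) = 2 − 24/8 = -1.

-1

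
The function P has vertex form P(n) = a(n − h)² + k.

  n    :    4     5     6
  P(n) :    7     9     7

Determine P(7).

1

First differences 2, -2; second difference -4 = 2a, so a = -2.
Expanding, the n-coefficient is −2ah = 4h; matching it to the data gives h = 5, and then k = 9.
So P(n) = -2(n − 5)² + 9.
P(7) = -2·2² + 9 = 1.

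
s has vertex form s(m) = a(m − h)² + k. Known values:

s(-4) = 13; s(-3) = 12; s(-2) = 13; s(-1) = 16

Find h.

-3

First differences -1, 1, 3; second difference 2 = 2a, so a = 1.
Expanding, the m-coefficient is −2ah = -2h; matching it to the data gives h = -3, and then k = 12.
So s(m) = 1(m + 3)² + 12.
Hence h = -3.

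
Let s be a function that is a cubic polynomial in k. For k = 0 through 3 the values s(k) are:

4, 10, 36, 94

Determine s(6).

580

Write s(k) = ak³ + bk² + ck + d; the 4 given values yield a linear system in the 4 coefficients.
Solving, s(k) = 2k³ + 4k² + 4.
Then s(6) = 580.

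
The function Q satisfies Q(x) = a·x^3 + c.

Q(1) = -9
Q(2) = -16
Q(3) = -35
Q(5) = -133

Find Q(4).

-72

From Q(1) = -9 and Q(2) = -16: 1a + c = -9 and 8a + c = -16.
Subtracting: 7a = -7, so a = -1; then c = -9 − (-1)·1 = -8.
So Q(x) = -1x³ − 8, and Q(4) = -72.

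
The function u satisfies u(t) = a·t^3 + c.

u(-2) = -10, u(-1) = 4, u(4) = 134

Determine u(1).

8

From u(-2) = -10 and u(-1) = 4: -8a + c = -10 and -1a + c = 4.
Subtracting: 7a = 14, so a = 2; then c = -10 − 2·(-8) = 6.
So u(t) = 2t³ + 6, and u(1) = 8.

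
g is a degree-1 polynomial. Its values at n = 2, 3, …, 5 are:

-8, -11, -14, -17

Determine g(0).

First differences: -3, -3, -3.
Level-1 differences are constant, so g has degree 1.
Fitting a degree-1 polynomial gives g(n) = -3n - 2.
Then g(0) = -2.

-2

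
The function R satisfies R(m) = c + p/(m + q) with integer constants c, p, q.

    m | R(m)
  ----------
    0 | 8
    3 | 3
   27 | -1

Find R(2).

(R(m) − c)(m + q) = p for each data point; the three points give a linear system in c and q, then p follows.
Solving: c = -2, q = 3, p = 30, so R(m) = -2 + 30/(m + 3).
Then R(2) = -2 + 30/5 = 4.

4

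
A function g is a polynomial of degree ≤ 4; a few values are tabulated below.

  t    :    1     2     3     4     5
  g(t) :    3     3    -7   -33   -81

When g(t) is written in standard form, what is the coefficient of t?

4

First differences: 0, -10, -26, -48. Second differences: -10, -16, -22. Third differences: -6, -6.
Level-3 differences are constant, so g has degree 3.
Fitting a degree-3 polynomial gives g(t) = -t³ + t² + 4t - 1.
The coefficient of t is 4.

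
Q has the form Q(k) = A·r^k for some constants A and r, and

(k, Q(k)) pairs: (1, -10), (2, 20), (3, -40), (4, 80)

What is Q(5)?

Consecutive ratio: 20/(-10) = -2, and -40/20 = -2, so r = -2.
Then A·(-2)^1 = -10 gives A = 5, and Q(k) = 5·(-2)^k.
Q(5) = 5·(-2)^5 = -160.

-160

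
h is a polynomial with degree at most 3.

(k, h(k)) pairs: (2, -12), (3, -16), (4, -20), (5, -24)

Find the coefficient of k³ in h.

0

First differences: -4, -4, -4.
Level-1 differences are constant, so h has degree 1.
Fitting a degree-1 polynomial gives h(k) = -4k - 4.
The coefficient of k³ is 0.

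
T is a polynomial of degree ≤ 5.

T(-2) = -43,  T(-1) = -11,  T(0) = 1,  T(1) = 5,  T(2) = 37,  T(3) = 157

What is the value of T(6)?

2005

First differences: 32, 12, 4, 32, 120. Second differences: -20, -8, 28, 88. Third differences: 12, 36, 60. Fourth differences: 24, 24.
Level-4 differences are constant, so T has degree 4.
Fitting a degree-4 polynomial gives T(n) = n^4 + 4n³ - 5n² + 4n + 1.
Then T(6) = 2005.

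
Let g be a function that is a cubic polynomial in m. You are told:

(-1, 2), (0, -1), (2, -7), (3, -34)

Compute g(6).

-355

Write g(m) = am³ + bm² + cm + d; the 4 given values yield a linear system in the 4 coefficients.
Solving, g(m) = -2m³ + 2m² + m - 1.
Then g(6) = -355.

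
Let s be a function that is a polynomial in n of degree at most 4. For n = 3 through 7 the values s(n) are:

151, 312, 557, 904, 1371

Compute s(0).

First differences: 161, 245, 347, 467. Second differences: 84, 102, 120. Third differences: 18, 18.
Level-3 differences are constant, so s has degree 3.
Fitting a degree-3 polynomial gives s(n) = 3n³ + 6n² + 8n - 8.
Then s(0) = -8.

-8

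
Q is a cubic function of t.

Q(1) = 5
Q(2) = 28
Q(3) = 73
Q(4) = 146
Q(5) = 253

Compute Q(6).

First differences: 23, 45, 73, 107. Second differences: 22, 28, 34. Third differences: 6, 6.
Level-3 differences are constant, so Q has degree 3.
Extending the table by one column gives the next first difference 147, so Q(6) = 253 + 147 = 400.

400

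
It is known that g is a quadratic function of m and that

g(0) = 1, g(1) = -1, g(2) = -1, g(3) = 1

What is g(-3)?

First differences: -2, 0, 2. Second differences: 2, 2.
Level-2 differences are constant, so g has degree 2.
Fitting a degree-2 polynomial gives g(m) = m² - 3m + 1.
Then g(-3) = 19.

19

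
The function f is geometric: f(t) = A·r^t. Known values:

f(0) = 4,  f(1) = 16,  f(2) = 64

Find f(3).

Consecutive ratio: 16/4 = 4, and 64/16 = 4, so r = 4.
Then A·4^0 = 4 gives A = 4, and f(t) = 4·4^t.
f(3) = 4·4^3 = 256.

256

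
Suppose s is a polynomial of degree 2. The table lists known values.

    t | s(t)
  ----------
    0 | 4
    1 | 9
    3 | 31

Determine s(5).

Write s(t) = at² + bt + c; the 3 given values yield a linear system in the 3 coefficients.
Solving, s(t) = 2t² + 3t + 4.
Then s(5) = 69.

69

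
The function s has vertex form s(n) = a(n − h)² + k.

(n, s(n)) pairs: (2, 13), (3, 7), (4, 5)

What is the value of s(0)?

First differences -6, -2; second difference 4 = 2a, so a = 2.
Expanding, the n-coefficient is −2ah = -4h; matching it to the data gives h = 4, and then k = 5.
So s(n) = 2(n − 4)² + 5.
s(0) = 2·(-4)² + 5 = 37.

37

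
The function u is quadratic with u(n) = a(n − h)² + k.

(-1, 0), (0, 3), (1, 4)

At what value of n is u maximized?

First differences 3, 1; second difference -2 = 2a, so a = -1.
Expanding, the n-coefficient is −2ah = 2h; matching it to the data gives h = 1, and then k = 4.
So u(n) = -1(n − 1)² + 4.
Hence h = 1.

1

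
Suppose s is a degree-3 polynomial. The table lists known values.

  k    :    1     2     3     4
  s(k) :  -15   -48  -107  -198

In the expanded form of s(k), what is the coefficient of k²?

-7

Write s(k) = ak³ + bk² + ck + d; the 4 given values yield a linear system in the 4 coefficients.
Solving, s(k) = -k³ - 7k² - 5k - 2.
The coefficient of k² is -7.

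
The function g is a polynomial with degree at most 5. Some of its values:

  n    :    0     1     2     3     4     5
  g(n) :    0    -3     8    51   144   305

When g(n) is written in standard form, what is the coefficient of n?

-4

Write g(n) = an^5 + bn^4 + cn³ + dn² + en + p; the 6 given values yield a linear system in the 6 coefficients.
Solving, the top 2 coefficients vanish, and g(n) = 3n³ - 2n² - 4n.
The coefficient of n is -4.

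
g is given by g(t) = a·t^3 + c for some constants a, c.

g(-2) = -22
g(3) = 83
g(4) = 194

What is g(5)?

From g(-2) = -22 and g(3) = 83: -8a + c = -22 and 27a + c = 83.
Subtracting: 35a = 105, so a = 3; then c = -22 − 3·(-8) = 2.
So g(t) = 3t³ + 2, and g(5) = 377.

377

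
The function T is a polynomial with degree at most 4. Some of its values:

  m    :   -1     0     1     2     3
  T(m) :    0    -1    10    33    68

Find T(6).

245

First differences: -1, 11, 23, 35. Second differences: 12, 12, 12.
Level-2 differences are constant, so T has degree 2.
Fitting a degree-2 polynomial gives T(m) = 6m² + 5m - 1.
Then T(6) = 245.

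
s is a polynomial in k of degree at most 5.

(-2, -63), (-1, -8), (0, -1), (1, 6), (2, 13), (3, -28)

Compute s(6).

Write s(k) = ak^5 + bk^4 + ck³ + dk² + ek + p; the 6 given values yield a linear system in the 6 coefficients.
Solving, the leading coefficient vanishes, and s(k) = -2k^4 + 4k³ + 2k² + 3k - 1.
Then s(6) = -1639.

-1639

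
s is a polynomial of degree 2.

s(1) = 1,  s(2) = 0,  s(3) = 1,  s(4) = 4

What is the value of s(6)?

16

First differences: -1, 1, 3. Second differences: 2, 2.
Level-2 differences are constant, so s has degree 2.
Fitting a degree-2 polynomial gives s(n) = n² - 4n + 4.
Then s(6) = 16.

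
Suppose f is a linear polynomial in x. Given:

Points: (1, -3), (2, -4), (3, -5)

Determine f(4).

-6

Write f(x) = ax + b; the 3 given values yield a linear system in the 2 coefficients.
Solving, f(x) = -x - 2.
Then f(4) = -6.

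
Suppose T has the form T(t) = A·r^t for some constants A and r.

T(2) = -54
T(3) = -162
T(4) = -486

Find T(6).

Consecutive ratio: -162/(-54) = 3, and -486/(-162) = 3, so r = 3.
Then A·3^2 = -54 gives A = -6, and T(t) = -6·3^t.
T(6) = -6·3^6 = -4374.

-4374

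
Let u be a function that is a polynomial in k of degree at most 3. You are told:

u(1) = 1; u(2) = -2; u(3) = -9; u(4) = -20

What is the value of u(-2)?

First differences: -3, -7, -11. Second differences: -4, -4.
Level-2 differences are constant, so u has degree 2.
Fitting a degree-2 polynomial gives u(k) = -2k² + 3k.
Then u(-2) = -14.

-14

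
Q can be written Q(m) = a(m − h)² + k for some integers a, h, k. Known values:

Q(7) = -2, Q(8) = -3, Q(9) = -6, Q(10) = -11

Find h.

First differences -1, -3, -5; second difference -2 = 2a, so a = -1.
Expanding, the m-coefficient is −2ah = 2h; matching it to the data gives h = 7, and then k = -2.
So Q(m) = -1(m − 7)² − 2.
Hence h = 7.

7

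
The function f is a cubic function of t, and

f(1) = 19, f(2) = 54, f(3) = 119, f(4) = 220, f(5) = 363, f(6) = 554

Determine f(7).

Write f(t) = at³ + bt² + ct + d; the 6 given values yield a linear system in the 4 coefficients.
Solving, f(t) = t³ + 9t² + t + 8.
Then f(7) = 799.

799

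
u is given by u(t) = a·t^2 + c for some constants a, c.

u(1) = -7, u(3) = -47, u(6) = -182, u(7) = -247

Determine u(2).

-22

From u(1) = -7 and u(3) = -47: 1a + c = -7 and 9a + c = -47.
Subtracting: 8a = -40, so a = -5; then c = -7 − (-5)·1 = -2.
So u(t) = -5t² − 2, and u(2) = -22.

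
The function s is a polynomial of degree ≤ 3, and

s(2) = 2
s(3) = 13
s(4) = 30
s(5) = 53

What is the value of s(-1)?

5

First differences: 11, 17, 23. Second differences: 6, 6.
Level-2 differences are constant, so s has degree 2.
Fitting a degree-2 polynomial gives s(m) = 3m² - 4m - 2.
Then s(-1) = 5.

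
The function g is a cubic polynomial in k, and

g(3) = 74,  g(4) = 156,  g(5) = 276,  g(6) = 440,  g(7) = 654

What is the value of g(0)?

First differences: 82, 120, 164, 214. Second differences: 38, 44, 50. Third differences: 6, 6.
Level-3 differences are constant, so g has degree 3.
Fitting a degree-3 polynomial gives g(k) = k³ + 7k² - 4k - 4.
Then g(0) = -4.

-4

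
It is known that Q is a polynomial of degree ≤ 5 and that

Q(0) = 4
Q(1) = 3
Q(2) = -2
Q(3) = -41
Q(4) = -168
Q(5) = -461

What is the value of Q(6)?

First differences: -1, -5, -39, -127, -293. Second differences: -4, -34, -88, -166. Third differences: -30, -54, -78. Fourth differences: -24, -24.
Level-4 differences are constant, so Q has degree 4.
Fitting a degree-4 polynomial gives Q(m) = -m^4 + m³ + 2m² - 3m + 4.
Then Q(6) = -1022.

-1022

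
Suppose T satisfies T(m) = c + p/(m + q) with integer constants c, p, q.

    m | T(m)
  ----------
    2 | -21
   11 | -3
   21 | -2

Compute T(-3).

4

(T(m) − c)(m + q) = p for each data point; the three points give a linear system in c and q, then p follows.
Solving: c = -1, q = -1, p = -20, so T(m) = -1 − 20/(m − 1).
Then T(-3) = -1 − 20/(-4) = 4.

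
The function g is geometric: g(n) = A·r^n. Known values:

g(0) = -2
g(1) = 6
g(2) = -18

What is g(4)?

-162

Consecutive ratio: 6/(-2) = -3, and -18/6 = -3, so r = -3.
Then A·(-3)^0 = -2 gives A = -2, and g(n) = -2·(-3)^n.
g(4) = -2·(-3)^4 = -162.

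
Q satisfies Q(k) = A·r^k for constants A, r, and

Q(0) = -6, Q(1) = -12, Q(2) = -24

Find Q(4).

-96

Consecutive ratio: -12/(-6) = 2, and -24/(-12) = 2, so r = 2.
Then A·2^0 = -6 gives A = -6, and Q(k) = -6·2^k.
Q(4) = -6·2^4 = -96.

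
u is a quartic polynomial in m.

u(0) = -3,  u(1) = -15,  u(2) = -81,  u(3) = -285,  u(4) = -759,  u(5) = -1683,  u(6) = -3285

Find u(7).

First differences: -12, -66, -204, -474, -924, -1602. Second differences: -54, -138, -270, -450, -678. Third differences: -84, -132, -180, -228. Fourth differences: -48, -48, -48.
Level-4 differences are constant, so u has degree 4.
Fitting a degree-4 polynomial gives u(m) = -2m^4 - 2m³ - 7m² - m - 3.
Then u(7) = -5841.

-5841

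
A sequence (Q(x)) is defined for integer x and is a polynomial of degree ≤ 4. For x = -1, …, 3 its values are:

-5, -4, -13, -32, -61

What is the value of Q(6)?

First differences: 1, -9, -19, -29. Second differences: -10, -10, -10.
Level-2 differences are constant, so Q has degree 2.
Fitting a degree-2 polynomial gives Q(x) = -5x² - 4x - 4.
Then Q(6) = -208.

-208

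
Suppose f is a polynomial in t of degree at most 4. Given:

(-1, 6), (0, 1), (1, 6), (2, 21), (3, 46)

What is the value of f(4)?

81

First differences: -5, 5, 15, 25. Second differences: 10, 10, 10.
Level-2 differences are constant, so f has degree 2.
Extending the table by one column gives the next first difference 35, so f(4) = 46 + 35 = 81.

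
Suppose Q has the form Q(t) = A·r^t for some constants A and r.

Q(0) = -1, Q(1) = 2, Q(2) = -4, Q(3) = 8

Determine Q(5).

32

Consecutive ratio: 2/(-1) = -2, and -4/2 = -2, so r = -2.
Then A·(-2)^0 = -1 gives A = -1, and Q(t) = -1·(-2)^t.
Q(5) = -1·(-2)^5 = 32.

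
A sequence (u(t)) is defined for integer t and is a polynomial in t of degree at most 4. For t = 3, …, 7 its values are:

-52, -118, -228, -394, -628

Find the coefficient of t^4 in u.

First differences: -66, -110, -166, -234. Second differences: -44, -56, -68. Third differences: -12, -12.
Level-3 differences are constant, so u has degree 3.
Fitting a degree-3 polynomial gives u(t) = -2t³ + 2t² - 6t + 2.
The coefficient of t^4 is 0.

0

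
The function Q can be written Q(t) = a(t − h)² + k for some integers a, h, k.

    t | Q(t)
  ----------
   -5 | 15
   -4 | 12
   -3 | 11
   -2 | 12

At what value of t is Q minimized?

First differences -3, -1, 1; second difference 2 = 2a, so a = 1.
Expanding, the t-coefficient is −2ah = -2h; matching it to the data gives h = -3, and then k = 11.
So Q(t) = 1(t + 3)² + 11.
Hence h = -3.

-3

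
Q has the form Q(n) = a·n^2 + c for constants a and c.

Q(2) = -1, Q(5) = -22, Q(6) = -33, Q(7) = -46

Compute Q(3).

From Q(2) = -1 and Q(5) = -22: 4a + c = -1 and 25a + c = -22.
Subtracting: 21a = -21, so a = -1; then c = -1 − (-1)·4 = 3.
So Q(n) = -1n² + 3, and Q(3) = -6.

-6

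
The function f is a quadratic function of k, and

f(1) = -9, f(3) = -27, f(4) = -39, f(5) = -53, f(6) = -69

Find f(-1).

Write f(k) = ak² + bk + c; the 5 given values yield a linear system in the 3 coefficients.
Solving, f(k) = -k² - 5k - 3.
Then f(-1) = 1.

1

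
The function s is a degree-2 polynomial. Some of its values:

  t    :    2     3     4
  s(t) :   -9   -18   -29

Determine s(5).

Write s(t) = at² + bt + c; the 3 given values yield a linear system in the 3 coefficients.
Solving, s(t) = -t² - 4t + 3.
Then s(5) = -42.

-42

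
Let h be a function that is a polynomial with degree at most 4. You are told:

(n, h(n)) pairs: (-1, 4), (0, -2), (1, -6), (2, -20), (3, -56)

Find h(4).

First differences: -6, -4, -14, -36. Second differences: 2, -10, -22. Third differences: -12, -12.
Level-3 differences are constant, so h has degree 3.
Fitting a degree-3 polynomial gives h(n) = -2n³ + n² - 3n - 2.
Then h(4) = -126.

-126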